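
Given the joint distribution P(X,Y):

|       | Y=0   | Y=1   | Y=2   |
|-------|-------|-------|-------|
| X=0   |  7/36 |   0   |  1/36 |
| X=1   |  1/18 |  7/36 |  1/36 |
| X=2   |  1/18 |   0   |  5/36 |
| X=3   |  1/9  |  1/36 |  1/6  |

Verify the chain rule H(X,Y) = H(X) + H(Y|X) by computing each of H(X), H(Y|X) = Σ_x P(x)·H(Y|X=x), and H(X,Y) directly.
H(X) = 1.9776 bits, H(Y|X) = 1.0139 bits, H(X,Y) = 2.9915 bits

Marginal of X (row sums):
  P(X=0) = 7/36 + 0 + 1/36 = 2/9
  P(X=1) = 1/18 + 7/36 + 1/36 = 5/18
  P(X=2) = 1/18 + 0 + 5/36 = 7/36
  P(X=3) = 1/9 + 1/36 + 1/6 = 11/36
H(X) = -[(2/9)·log₂(2/9) + (5/18)·log₂(5/18) + (7/36)·log₂(7/36) + (11/36)·log₂(11/36)]
  = 0.48221 + 0.51333 + 0.45939 + 0.52265 = 1.9776 bits

H(Y|X) = Σ_x P(x)·H(Y|X=x):
  X=0: P(X=0) = 2/9, P(Y|X=0) = (7/8, 0, 1/8) → H(Y|X=0) = 0.54356
  X=1: P(X=1) = 5/18, P(Y|X=1) = (1/5, 7/10, 1/10) → H(Y|X=1) = 1.15678
  X=2: P(X=2) = 7/36, P(Y|X=2) = (2/7, 0, 5/7) → H(Y|X=2) = 0.86312
  X=3: P(X=3) = 11/36, P(Y|X=3) = (4/11, 1/11, 6/11) → H(Y|X=3) = 1.32218
H(Y|X) = (2/9)·0.54356 + (5/18)·1.15678 + (7/36)·0.86312 + (11/36)·1.32218 = 1.0139 bits

H(X,Y) = -Σ_{x,y} P(x,y) log₂ P(x,y). Per-cell terms -P(x,y)·log₂P(x,y):
  X=0: 0.45939, 0.00000, 0.14361
  X=1: 0.23166, 0.45939, 0.14361
  X=2: 0.23166, 0.00000, 0.39556
  X=3: 0.35221, 0.14361, 0.43083
  (cells with P = 0 contribute 0)
Sum of the 12 terms: H(X,Y) = 2.9915 bits

Chain rule check:
  H(X) + H(Y|X) = 1.9776 + 1.0139 = 2.9915 bits
  H(X,Y) = 2.9915 bits
✓ Chain rule verified.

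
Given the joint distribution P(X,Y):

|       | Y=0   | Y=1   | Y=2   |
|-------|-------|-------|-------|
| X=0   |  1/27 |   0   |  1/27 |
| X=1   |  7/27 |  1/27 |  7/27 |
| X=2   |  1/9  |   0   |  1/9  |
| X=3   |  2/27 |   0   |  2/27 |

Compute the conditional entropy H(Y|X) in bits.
1.1593 bits

H(Y|X) = H(X,Y) - H(X)

H(X,Y) = -Σ_{x,y} P(x,y) log₂ P(x,y). Per-cell terms -P(x,y)·log₂P(x,y):
  X=0: 0.17611, 0.00000, 0.17611
  X=1: 0.50492, 0.17611, 0.50492
  X=2: 0.35221, 0.00000, 0.35221
  X=3: 0.27814, 0.00000, 0.27814
  (cells with P = 0 contribute 0)
Sum of the 12 terms: H(X,Y) = 2.7989 bits

Marginal of X (row sums):
  P(X=0) = 1/27 + 0 + 1/27 = 2/27
  P(X=1) = 7/27 + 1/27 + 7/27 = 5/9
  P(X=2) = 1/9 + 0 + 1/9 = 2/9
  P(X=3) = 2/27 + 0 + 2/27 = 4/27
H(X) = -[(2/27)·log₂(2/27) + (5/9)·log₂(5/9) + (2/9)·log₂(2/9) + (4/27)·log₂(4/27)]
  = 0.27814 + 0.47111 + 0.48221 + 0.40813 = 1.6396 bits

H(Y|X) = H(X,Y) - H(X) = 2.7989 - 1.6396 = 1.1593 bits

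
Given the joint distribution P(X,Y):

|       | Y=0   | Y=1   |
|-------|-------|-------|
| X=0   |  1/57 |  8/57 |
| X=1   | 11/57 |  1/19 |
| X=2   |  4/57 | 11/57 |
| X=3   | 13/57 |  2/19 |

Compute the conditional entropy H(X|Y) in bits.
1.7370 bits

H(X|Y) = H(X,Y) - H(Y)

H(X,Y) = -Σ_{x,y} P(x,y) log₂ P(x,y). Per-cell terms -P(x,y)·log₂P(x,y):
  X=0: 0.10233, 0.39760
  X=1: 0.45804, 0.22358
  X=2: 0.26897, 0.45804
  X=3: 0.48635, 0.34189
Sum of the 8 terms: H(X,Y) = 2.7368 bits

Marginal of Y (column sums):
  P(Y=0) = 1/57 + 11/57 + 4/57 + 13/57 = 29/57
  P(Y=1) = 8/57 + 1/19 + 11/57 + 2/19 = 28/57
H(Y) = -[(29/57)·log₂(29/57) + (28/57)·log₂(28/57)]
  = 0.49601 + 0.50377 = 0.9998 bits

H(X|Y) = H(X,Y) - H(Y) = 2.7368 - 0.9998 = 1.7370 bits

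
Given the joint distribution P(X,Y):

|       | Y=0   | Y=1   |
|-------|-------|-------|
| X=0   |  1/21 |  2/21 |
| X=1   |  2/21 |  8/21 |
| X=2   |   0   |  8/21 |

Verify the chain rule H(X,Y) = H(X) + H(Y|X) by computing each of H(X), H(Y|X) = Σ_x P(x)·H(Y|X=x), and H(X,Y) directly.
H(X) = 1.4412 bits, H(Y|X) = 0.4750 bits, H(X,Y) = 1.9161 bits

Marginal of X (row sums):
  P(X=0) = 1/21 + 2/21 = 1/7
  P(X=1) = 2/21 + 8/21 = 10/21
  P(X=2) = 0 + 8/21 = 8/21
H(X) = -[(1/7)·log₂(1/7) + (10/21)·log₂(10/21) + (8/21)·log₂(8/21)]
  = 0.40105 + 0.50971 + 0.53041 = 1.4412 bits

H(Y|X) = Σ_x P(x)·H(Y|X=x):
  X=0: P(X=0) = 1/7, P(Y|X=0) = (1/3, 2/3) → H(Y|X=0) = 0.91830
  X=1: P(X=1) = 10/21, P(Y|X=1) = (1/5, 4/5) → H(Y|X=1) = 0.72193
  X=2: P(X=2) = 8/21, P(Y|X=2) = (0, 1) → H(Y|X=2) = 0.00000
H(Y|X) = (1/7)·0.91830 + (10/21)·0.72193 + (8/21)·0.00000 = 0.4750 bits

H(X,Y) = -Σ_{x,y} P(x,y) log₂ P(x,y). Per-cell terms -P(x,y)·log₂P(x,y):
  X=0: 0.20916, 0.32308
  X=1: 0.32308, 0.53041
  X=2: 0.00000, 0.53041
  (cells with P = 0 contribute 0)
Sum of the 6 terms: H(X,Y) = 1.9161 bits

Chain rule check:
  H(X) + H(Y|X) = 1.4412 + 0.4750 = 1.9162 bits
  H(X,Y) = 1.9161 bits
✓ Chain rule verified (Δ = 0.0001 is 4-dp rounding noise: each of the three values was rounded independently).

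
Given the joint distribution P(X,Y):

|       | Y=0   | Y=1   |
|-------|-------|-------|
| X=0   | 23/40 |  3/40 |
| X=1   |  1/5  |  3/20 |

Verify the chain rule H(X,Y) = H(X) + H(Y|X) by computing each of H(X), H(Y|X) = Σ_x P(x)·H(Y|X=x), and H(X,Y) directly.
H(X) = 0.9341 bits, H(Y|X) = 0.6802 bits, H(X,Y) = 1.6143 bits

Marginal of X (row sums):
  P(X=0) = 23/40 + 3/40 = 13/20
  P(X=1) = 1/5 + 3/20 = 7/20
H(X) = -[(13/20)·log₂(13/20) + (7/20)·log₂(7/20)]
  = 0.4040 + 0.5301 = 0.9341 bits

H(Y|X) = Σ_x P(x)·H(Y|X=x):
  X=0: P(X=0) = 13/20, P(Y|X=0) = (23/26, 3/26) → H(Y|X=0) = 0.5159
  X=1: P(X=1) = 7/20, P(Y|X=1) = (4/7, 3/7) → H(Y|X=1) = 0.9852
H(Y|X) = (13/20)·0.5159 + (7/20)·0.9852 = 0.6802 bits

H(X,Y) = -Σ_{x,y} P(x,y) log₂ P(x,y). Per-cell terms -P(x,y)·log₂P(x,y):
  X=0: 0.4591, 0.2803
  X=1: 0.4644, 0.4105
Sum of the 4 terms: H(X,Y) = 1.6143 bits

Chain rule check:
  H(X) + H(Y|X) = 0.9341 + 0.6802 = 1.6143 bits
  H(X,Y) = 1.6143 bits
✓ Chain rule verified.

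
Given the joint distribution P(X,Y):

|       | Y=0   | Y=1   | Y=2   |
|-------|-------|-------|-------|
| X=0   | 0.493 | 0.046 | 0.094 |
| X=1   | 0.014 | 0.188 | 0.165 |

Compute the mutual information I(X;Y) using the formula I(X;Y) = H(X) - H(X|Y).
0.4438 bits

I(X;Y) = H(X) - H(X|Y)

Marginal of X (row sums):
  P(X=0) = 0.493 + 0.046 + 0.094 = 0.633
  P(X=1) = 0.014 + 0.188 + 0.165 = 0.367
H(X) = -[0.633·log₂(0.633) + 0.367·log₂(0.367)]
  = 0.41760 + 0.53074 = 0.94834 bits

Marginal of Y (column sums):
  P(Y=0) = 0.493 + 0.014 = 0.507
  P(Y=1) = 0.046 + 0.188 = 0.234
  P(Y=2) = 0.094 + 0.165 = 0.259
H(X|Y) = Σ_y P(y)·H(X|Y=y):
  Y=0: P(Y=0) = 0.507, P(X|Y=0) = (493/507, 14/507) → H(X|Y=0) = 0.18228
  Y=1: P(Y=1) = 0.234, P(X|Y=1) = (23/117, 94/117) → H(X|Y=1) = 0.71504
  Y=2: P(Y=2) = 0.259, P(X|Y=2) = (94/259, 165/259) → H(X|Y=2) = 0.94509
H(X|Y) = 0.507·0.18228 + 0.234·0.71504 + 0.259·0.94509 = 0.50451 bits

I(X;Y) = H(X) - H(X|Y) = 0.94834 - 0.50451 = 0.4438 bits

Cross-check via I(X;Y) = H(X) + H(Y) - H(X,Y): computing H(Y) from the column sums and H(X,Y) from the 6 cells in the same way gives H(Y) = 1.49194 bits and H(X,Y) = 1.99646 bits, so
I(X;Y) = 0.94834 + 1.49194 - 1.99646 = 0.4438 bits ✓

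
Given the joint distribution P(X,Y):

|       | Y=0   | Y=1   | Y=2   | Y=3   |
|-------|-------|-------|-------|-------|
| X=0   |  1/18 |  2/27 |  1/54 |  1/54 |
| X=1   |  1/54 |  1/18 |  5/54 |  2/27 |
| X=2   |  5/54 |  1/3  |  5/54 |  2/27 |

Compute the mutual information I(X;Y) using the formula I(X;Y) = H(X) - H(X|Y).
0.1170 bits

I(X;Y) = H(X) - H(X|Y)

Marginal of X (row sums):
  P(X=0) = 1/18 + 2/27 + 1/54 + 1/54 = 1/6
  P(X=1) = 1/54 + 1/18 + 5/54 + 2/27 = 13/54
  P(X=2) = 5/54 + 1/3 + 5/54 + 2/27 = 16/27
H(X) = -[(1/6)·log₂(1/6) + (13/54)·log₂(13/54) + (16/27)·log₂(16/27)]
  = 0.43083 + 0.49459 + 0.44734 = 1.3728 bits

Marginal of Y (column sums):
  P(Y=0) = 1/18 + 1/54 + 5/54 = 1/6
  P(Y=1) = 2/27 + 1/18 + 1/3 = 25/54
  P(Y=2) = 1/54 + 5/54 + 5/54 = 11/54
  P(Y=3) = 1/54 + 2/27 + 2/27 = 1/6
H(X|Y) = Σ_y P(y)·H(X|Y=y):
  Y=0: P(Y=0) = 1/6, P(X|Y=0) = (1/3, 1/9, 5/9) → H(X|Y=0) = 1.35164
  Y=1: P(Y=1) = 25/54, P(X|Y=1) = (4/25, 3/25, 18/25) → H(X|Y=1) = 1.13131
  Y=2: P(Y=2) = 11/54, P(X|Y=2) = (1/11, 5/11, 5/11) → H(X|Y=2) = 1.34859
  Y=3: P(Y=3) = 1/6, P(X|Y=3) = (1/9, 4/9, 4/9) → H(X|Y=3) = 1.39215
H(X|Y) = (1/6)·1.35164 + (25/54)·1.13131 + (11/54)·1.34859 + (1/6)·1.39215 = 1.2558 bits

I(X;Y) = H(X) - H(X|Y) = 1.3728 - 1.2558 = 0.1170 bits

Cross-check via I(X;Y) = H(X) + H(Y) - H(X,Y): computing H(Y) from the column sums and H(X,Y) from the 12 cells in the same way gives H(Y) = 1.8436 bits and H(X,Y) = 3.0994 bits, so
I(X;Y) = 1.3728 + 1.8436 - 3.0994 = 0.1170 bits ✓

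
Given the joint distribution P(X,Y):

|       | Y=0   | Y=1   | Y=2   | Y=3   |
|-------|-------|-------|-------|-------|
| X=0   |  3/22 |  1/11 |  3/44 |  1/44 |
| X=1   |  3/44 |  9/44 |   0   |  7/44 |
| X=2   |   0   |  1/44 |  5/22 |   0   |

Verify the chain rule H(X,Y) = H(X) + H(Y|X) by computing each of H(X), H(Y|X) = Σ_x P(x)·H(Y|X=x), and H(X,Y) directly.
H(X) = 1.5488 bits, H(Y|X) = 1.3102 bits, H(X,Y) = 2.8590 bits

Marginal of X (row sums):
  P(X=0) = 3/22 + 1/11 + 3/44 + 1/44 = 7/22
  P(X=1) = 3/44 + 9/44 + 0 + 7/44 = 19/44
  P(X=2) = 0 + 1/44 + 5/22 + 0 = 1/4
H(X) = -[(7/22)·log₂(7/22) + (19/44)·log₂(19/44) + (1/4)·log₂(1/4)]
  = 0.52566 + 0.52315 + 0.50000 = 1.5488 bits

H(Y|X) = Σ_x P(x)·H(Y|X=x):
  X=0: P(X=0) = 7/22, P(Y|X=0) = (3/7, 2/7, 3/14, 1/14) → H(Y|X=0) = 1.78845
  X=1: P(X=1) = 19/44, P(Y|X=1) = (3/19, 9/19, 0, 7/19) → H(Y|X=1) = 1.46184
  X=2: P(X=2) = 1/4, P(Y|X=2) = (0, 1/11, 10/11, 0) → H(Y|X=2) = 0.43950
H(Y|X) = (7/22)·1.78845 + (19/44)·1.46184 + (1/4)·0.43950 = 1.3102 bits

H(X,Y) = -Σ_{x,y} P(x,y) log₂ P(x,y). Per-cell terms -P(x,y)·log₂P(x,y):
  X=0: 0.39197, 0.31449, 0.26417, 0.12408
  X=1: 0.26417, 0.46831, 0.00000, 0.42192
  X=2: 0.00000, 0.12408, 0.48580, 0.00000
  (cells with P = 0 contribute 0)
Sum of the 12 terms: H(X,Y) = 2.8590 bits

Chain rule check:
  H(X) + H(Y|X) = 1.5488 + 1.3102 = 2.8590 bits
  H(X,Y) = 2.8590 bits
✓ Chain rule verified.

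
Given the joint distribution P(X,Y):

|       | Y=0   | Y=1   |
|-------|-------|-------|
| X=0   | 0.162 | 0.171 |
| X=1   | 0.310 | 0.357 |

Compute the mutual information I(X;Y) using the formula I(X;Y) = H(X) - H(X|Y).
0.0003 bits

I(X;Y) = H(X) - H(X|Y)

Marginal of X (row sums):
  P(X=0) = 0.162 + 0.171 = 0.333
  P(X=1) = 0.310 + 0.357 = 0.667
H(X) = -[0.333·log₂(0.333) + 0.667·log₂(0.667)]
  = 0.5283 + 0.3897 = 0.9180 bits

Marginal of Y (column sums):
  P(Y=0) = 0.162 + 0.310 = 0.472
  P(Y=1) = 0.171 + 0.357 = 0.528
H(X|Y) = Σ_y P(y)·H(X|Y=y):
  Y=0: P(Y=0) = 0.472, P(X|Y=0) = (81/236, 155/236) → H(X|Y=0) = 0.9279
  Y=1: P(Y=1) = 0.528, P(X|Y=1) = (57/176, 119/176) → H(X|Y=1) = 0.9085
H(X|Y) = 0.472·0.9279 + 0.528·0.9085 = 0.9177 bits

I(X;Y) = H(X) - H(X|Y) = 0.9180 - 0.9177 = 0.0003 bits

Cross-check via I(X;Y) = H(X) + H(Y) - H(X,Y): computing H(Y) from the column sums and H(X,Y) from the 4 cells in the same way gives H(Y) = 0.9977 bits and H(X,Y) = 1.9154 bits, so
I(X;Y) = 0.9180 + 0.9977 - 1.9154 = 0.0003 bits ✓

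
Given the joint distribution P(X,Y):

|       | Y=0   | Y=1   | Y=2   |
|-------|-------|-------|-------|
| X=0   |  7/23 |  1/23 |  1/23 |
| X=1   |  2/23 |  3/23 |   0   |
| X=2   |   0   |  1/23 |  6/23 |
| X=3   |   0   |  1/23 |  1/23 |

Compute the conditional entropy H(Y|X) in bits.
0.8641 bits

H(Y|X) = H(X,Y) - H(X)

H(X,Y) = -Σ_{x,y} P(x,y) log₂ P(x,y). Per-cell terms -P(x,y)·log₂P(x,y):
  X=0: 0.52232, 0.19668, 0.19668
  X=1: 0.30640, 0.38330, 0.00000
  X=2: 0.00000, 0.19668, 0.50572
  X=3: 0.00000, 0.19668, 0.19668
  (cells with P = 0 contribute 0)
Sum of the 12 terms: H(X,Y) = 2.7011 bits

Marginal of X (row sums):
  P(X=0) = 7/23 + 1/23 + 1/23 = 9/23
  P(X=1) = 2/23 + 3/23 + 0 = 5/23
  P(X=2) = 0 + 1/23 + 6/23 = 7/23
  P(X=3) = 0 + 1/23 + 1/23 = 2/23
H(X) = -[(9/23)·log₂(9/23) + (5/23)·log₂(5/23) + (7/23)·log₂(7/23) + (2/23)·log₂(2/23)]
  = 0.52968 + 0.47862 + 0.52232 + 0.30640 = 1.8370 bits

H(Y|X) = H(X,Y) - H(X) = 2.7011 - 1.8370 = 0.8641 bits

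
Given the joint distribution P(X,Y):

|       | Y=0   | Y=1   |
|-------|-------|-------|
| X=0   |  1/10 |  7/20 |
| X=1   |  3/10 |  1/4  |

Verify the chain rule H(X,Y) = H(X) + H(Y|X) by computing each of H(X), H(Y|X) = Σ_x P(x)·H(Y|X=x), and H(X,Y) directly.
H(X) = 0.9928 bits, H(Y|X) = 0.8906 bits, H(X,Y) = 1.8834 bits

Marginal of X (row sums):
  P(X=0) = 1/10 + 7/20 = 9/20
  P(X=1) = 3/10 + 1/4 = 11/20
H(X) = -[(9/20)·log₂(9/20) + (11/20)·log₂(11/20)]
  = 0.5184 + 0.4744 = 0.9928 bits

H(Y|X) = Σ_x P(x)·H(Y|X=x):
  X=0: P(X=0) = 9/20, P(Y|X=0) = (2/9, 7/9) → H(Y|X=0) = 0.7642
  X=1: P(X=1) = 11/20, P(Y|X=1) = (6/11, 5/11) → H(Y|X=1) = 0.9940
H(Y|X) = (9/20)·0.7642 + (11/20)·0.9940 = 0.8906 bits

H(X,Y) = -Σ_{x,y} P(x,y) log₂ P(x,y). Per-cell terms -P(x,y)·log₂P(x,y):
  X=0: 0.3322, 0.5301
  X=1: 0.5211, 0.5000
Sum of the 4 terms: H(X,Y) = 1.8834 bits

Chain rule check:
  H(X) + H(Y|X) = 0.9928 + 0.8906 = 1.8834 bits
  H(X,Y) = 1.8834 bits
✓ Chain rule verified.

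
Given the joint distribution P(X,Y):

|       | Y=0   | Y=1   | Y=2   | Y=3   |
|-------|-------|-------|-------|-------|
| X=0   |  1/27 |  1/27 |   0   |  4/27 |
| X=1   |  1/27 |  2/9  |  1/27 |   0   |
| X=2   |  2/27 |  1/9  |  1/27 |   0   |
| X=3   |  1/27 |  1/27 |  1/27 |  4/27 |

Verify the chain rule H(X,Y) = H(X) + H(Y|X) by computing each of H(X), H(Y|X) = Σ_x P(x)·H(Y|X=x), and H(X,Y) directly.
H(X) = 1.9893 bits, H(Y|X) = 1.3484 bits, H(X,Y) = 3.3377 bits

Marginal of X (row sums):
  P(X=0) = 1/27 + 1/27 + 0 + 4/27 = 2/9
  P(X=1) = 1/27 + 2/9 + 1/27 + 0 = 8/27
  P(X=2) = 2/27 + 1/9 + 1/27 + 0 = 2/9
  P(X=3) = 1/27 + 1/27 + 1/27 + 4/27 = 7/27
H(X) = -[(2/9)·log₂(2/9) + (8/27)·log₂(8/27) + (2/9)·log₂(2/9) + (7/27)·log₂(7/27)]
  = 0.48221 + 0.51997 + 0.48221 + 0.50492 = 1.9893 bits

H(Y|X) = Σ_x P(x)·H(Y|X=x):
  X=0: P(X=0) = 2/9, P(Y|X=0) = (1/6, 1/6, 0, 2/3) → H(Y|X=0) = 1.25163
  X=1: P(X=1) = 8/27, P(Y|X=1) = (1/8, 3/4, 1/8, 0) → H(Y|X=1) = 1.06128
  X=2: P(X=2) = 2/9, P(Y|X=2) = (1/3, 1/2, 1/6, 0) → H(Y|X=2) = 1.45915
  X=3: P(X=3) = 7/27, P(Y|X=3) = (1/7, 1/7, 1/7, 4/7) → H(Y|X=3) = 1.66450
H(Y|X) = (2/9)·1.25163 + (8/27)·1.06128 + (2/9)·1.45915 + (7/27)·1.66450 = 1.3484 bits

H(X,Y) = -Σ_{x,y} P(x,y) log₂ P(x,y). Per-cell terms -P(x,y)·log₂P(x,y):
  X=0: 0.17611, 0.17611, 0.00000, 0.40813
  X=1: 0.17611, 0.48221, 0.17611, 0.00000
  X=2: 0.27814, 0.35221, 0.17611, 0.00000
  X=3: 0.17611, 0.17611, 0.17611, 0.40813
  (cells with P = 0 contribute 0)
Sum of the 16 terms: H(X,Y) = 3.3377 bits

Chain rule check:
  H(X) + H(Y|X) = 1.9893 + 1.3484 = 3.3377 bits
  H(X,Y) = 3.3377 bits
✓ Chain rule verified.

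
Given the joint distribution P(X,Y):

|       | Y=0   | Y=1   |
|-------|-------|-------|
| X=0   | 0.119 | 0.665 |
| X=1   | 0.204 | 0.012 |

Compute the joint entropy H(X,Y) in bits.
1.3013 bits

H(X,Y) = -Σ_{x,y} P(x,y) log₂ P(x,y). Per-cell terms -P(x,y)·log₂P(x,y):
  X=0: 0.36545, 0.39140
  X=1: 0.46785, 0.07657
Sum of the 4 terms: H(X,Y) = 1.3013 bits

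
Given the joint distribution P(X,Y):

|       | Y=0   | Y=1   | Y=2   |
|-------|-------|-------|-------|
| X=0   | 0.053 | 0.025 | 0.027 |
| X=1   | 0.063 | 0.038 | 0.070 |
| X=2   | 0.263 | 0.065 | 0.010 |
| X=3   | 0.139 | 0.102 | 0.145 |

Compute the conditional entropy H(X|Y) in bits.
1.6822 bits

H(X|Y) = H(X,Y) - H(Y)

H(X,Y) = -Σ_{x,y} P(x,y) log₂ P(x,y). Per-cell terms -P(x,y)·log₂P(x,y):
  X=0: 0.224607, 0.133048, 0.140694
  X=1: 0.251276, 0.179279, 0.268555
  X=2: 0.506766, 0.256322, 0.066439
  X=3: 0.395711, 0.335923, 0.403952
Sum of the 12 terms: H(X,Y) = 3.16257 bits

Marginal of Y (column sums):
  P(Y=0) = 0.053 + 0.063 + 0.263 + 0.139 = 0.518
  P(Y=1) = 0.025 + 0.038 + 0.065 + 0.102 = 0.230
  P(Y=2) = 0.027 + 0.070 + 0.010 + 0.145 = 0.252
H(Y) = -[0.518·log₂(0.518) + 0.230·log₂(0.230) + 0.252·log₂(0.252)]
  = 0.491570 + 0.487668 + 0.501103 = 1.48034 bits

H(X|Y) = H(X,Y) - H(Y) = 3.16257 - 1.48034 = 1.6822 bits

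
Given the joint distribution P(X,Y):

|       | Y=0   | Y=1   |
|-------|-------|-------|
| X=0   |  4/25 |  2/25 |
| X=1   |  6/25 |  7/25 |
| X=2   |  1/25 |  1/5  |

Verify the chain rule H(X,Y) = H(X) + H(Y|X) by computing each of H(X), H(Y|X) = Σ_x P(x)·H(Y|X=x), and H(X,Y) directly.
H(X) = 1.4788 bits, H(Y|X) = 0.8942 bits, H(X,Y) = 2.3730 bits

Marginal of X (row sums):
  P(X=0) = 4/25 + 2/25 = 6/25
  P(X=1) = 6/25 + 7/25 = 13/25
  P(X=2) = 1/25 + 1/5 = 6/25
H(X) = -[(6/25)·log₂(6/25) + (13/25)·log₂(13/25) + (6/25)·log₂(6/25)]
  = 0.4941 + 0.4906 + 0.4941 = 1.4788 bits

H(Y|X) = Σ_x P(x)·H(Y|X=x):
  X=0: P(X=0) = 6/25, P(Y|X=0) = (2/3, 1/3) → H(Y|X=0) = 0.9183
  X=1: P(X=1) = 13/25, P(Y|X=1) = (6/13, 7/13) → H(Y|X=1) = 0.9957
  X=2: P(X=2) = 6/25, P(Y|X=2) = (1/6, 5/6) → H(Y|X=2) = 0.6500
H(Y|X) = (6/25)·0.9183 + (13/25)·0.9957 + (6/25)·0.6500 = 0.8942 bits

H(X,Y) = -Σ_{x,y} P(x,y) log₂ P(x,y). Per-cell terms -P(x,y)·log₂P(x,y):
  X=0: 0.4230, 0.2915
  X=1: 0.4941, 0.5142
  X=2: 0.1858, 0.4644
Sum of the 6 terms: H(X,Y) = 2.3730 bits

Chain rule check:
  H(X) + H(Y|X) = 1.4788 + 0.8942 = 2.3730 bits
  H(X,Y) = 2.3730 bits
✓ Chain rule verified.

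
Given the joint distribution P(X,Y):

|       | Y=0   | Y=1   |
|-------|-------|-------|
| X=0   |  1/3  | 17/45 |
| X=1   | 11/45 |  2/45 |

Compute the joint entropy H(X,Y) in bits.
1.7553 bits

H(X,Y) = -Σ_{x,y} P(x,y) log₂ P(x,y). Per-cell terms -P(x,y)·log₂P(x,y):
  X=0: 0.52832, 0.53055
  X=1: 0.49681, 0.19964
Sum of the 4 terms: H(X,Y) = 1.7553 bits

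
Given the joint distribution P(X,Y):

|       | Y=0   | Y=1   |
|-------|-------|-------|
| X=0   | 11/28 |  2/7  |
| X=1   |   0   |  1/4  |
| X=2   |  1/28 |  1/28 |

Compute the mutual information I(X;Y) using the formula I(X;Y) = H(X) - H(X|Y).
0.2475 bits

I(X;Y) = H(X) - H(X|Y)

Marginal of X (row sums):
  P(X=0) = 11/28 + 2/7 = 19/28
  P(X=1) = 0 + 1/4 = 1/4
  P(X=2) = 1/28 + 1/28 = 1/14
H(X) = -[(19/28)·log₂(19/28) + (1/4)·log₂(1/4) + (1/14)·log₂(1/14)]
  = 0.3796 + 0.5000 + 0.2720 = 1.1516 bits

Marginal of Y (column sums):
  P(Y=0) = 11/28 + 0 + 1/28 = 3/7
  P(Y=1) = 2/7 + 1/4 + 1/28 = 4/7
H(X|Y) = Σ_y P(y)·H(X|Y=y):
  Y=0: P(Y=0) = 3/7, P(X|Y=0) = (11/12, 0, 1/12) → H(X|Y=0) = 0.4138
  Y=1: P(Y=1) = 4/7, P(X|Y=1) = (1/2, 7/16, 1/16) → H(X|Y=1) = 1.2718
H(X|Y) = (3/7)·0.4138 + (4/7)·1.2718 = 0.9041 bits

I(X;Y) = H(X) - H(X|Y) = 1.1516 - 0.9041 = 0.2475 bits

Cross-check via I(X;Y) = H(X) + H(Y) - H(X,Y): computing H(Y) from the column sums and H(X,Y) from the 6 cells in the same way gives H(Y) = 0.9852 bits and H(X,Y) = 1.8893 bits, so
I(X;Y) = 1.1516 + 0.9852 - 1.8893 = 0.2475 bits ✓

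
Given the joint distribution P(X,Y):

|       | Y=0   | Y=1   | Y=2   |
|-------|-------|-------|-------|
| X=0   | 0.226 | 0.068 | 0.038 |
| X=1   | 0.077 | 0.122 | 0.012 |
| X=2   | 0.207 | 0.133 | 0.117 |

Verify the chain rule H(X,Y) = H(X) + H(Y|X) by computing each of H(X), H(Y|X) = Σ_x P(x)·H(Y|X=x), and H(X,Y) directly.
H(X) = 1.5180 bits, H(Y|X) = 1.3612 bits, H(X,Y) = 2.8792 bits

Marginal of X (row sums):
  P(X=0) = 0.226 + 0.068 + 0.038 = 0.332
  P(X=1) = 0.077 + 0.122 + 0.012 = 0.211
  P(X=2) = 0.207 + 0.133 + 0.117 = 0.457
H(X) = -[0.332·log₂(0.332) + 0.211·log₂(0.211) + 0.457·log₂(0.457)]
  = 0.528127 + 0.473629 + 0.516288 = 1.5180 bits

H(Y|X) = Σ_x P(x)·H(Y|X=x):
  X=0: P(X=0) = 0.332, P(Y|X=0) = (113/166, 17/83, 19/166) → H(Y|X=0) = 1.204168
  X=1: P(X=1) = 0.211, P(Y|X=1) = (77/211, 122/211, 12/211) → H(Y|X=1) = 1.222938
  X=2: P(X=2) = 0.457, P(Y|X=2) = (207/457, 133/457, 117/457) → H(Y|X=2) = 1.539033
H(Y|X) = 0.332·1.204168 + 0.211·1.222938 + 0.457·1.539033 = 1.3612 bits

H(X,Y) = -Σ_{x,y} P(x,y) log₂ P(x,y). Per-cell terms -P(x,y)·log₂P(x,y):
  X=0: 0.484907, 0.263726, 0.179279
  X=1: 0.284823, 0.370276, 0.076570
  X=2: 0.470366, 0.387097, 0.362164
Sum of the 9 terms: H(X,Y) = 2.8792 bits

Chain rule check:
  H(X) + H(Y|X) = 1.5180 + 1.3612 = 2.8792 bits
  H(X,Y) = 2.8792 bits
✓ Chain rule verified.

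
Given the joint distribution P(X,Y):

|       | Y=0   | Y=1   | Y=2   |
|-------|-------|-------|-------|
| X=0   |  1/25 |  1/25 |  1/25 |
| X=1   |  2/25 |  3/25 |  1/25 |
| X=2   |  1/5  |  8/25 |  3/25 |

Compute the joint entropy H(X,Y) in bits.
2.7591 bits

H(X,Y) = -Σ_{x,y} P(x,y) log₂ P(x,y). Per-cell terms -P(x,y)·log₂P(x,y):
  X=0: 0.18575, 0.18575, 0.18575
  X=1: 0.29151, 0.36707, 0.18575
  X=2: 0.46439, 0.52603, 0.36707
Sum of the 9 terms: H(X,Y) = 2.7591 bits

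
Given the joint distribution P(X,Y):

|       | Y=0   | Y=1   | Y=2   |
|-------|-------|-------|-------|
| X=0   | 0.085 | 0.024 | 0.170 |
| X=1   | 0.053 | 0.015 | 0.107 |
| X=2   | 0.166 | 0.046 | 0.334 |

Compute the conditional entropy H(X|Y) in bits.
1.4305 bits

H(X|Y) = H(X,Y) - H(Y)

H(X,Y) = -Σ_{x,y} P(x,y) log₂ P(x,y). Per-cell terms -P(x,y)·log₂P(x,y):
  X=0: 0.3023, 0.1291, 0.4346
  X=1: 0.2246, 0.0909, 0.3450
  X=2: 0.4301, 0.2043, 0.5284
Sum of the 9 terms: H(X,Y) = 2.6893 bits

Marginal of Y (column sums):
  P(Y=0) = 0.085 + 0.053 + 0.166 = 0.304
  P(Y=1) = 0.024 + 0.015 + 0.046 = 0.085
  P(Y=2) = 0.170 + 0.107 + 0.334 = 0.611
H(Y) = -[0.304·log₂(0.304) + 0.085·log₂(0.085) + 0.611·log₂(0.611)]
  = 0.5222 + 0.3023 + 0.4343 = 1.2588 bits

H(X|Y) = H(X,Y) - H(Y) = 2.6893 - 1.2588 = 1.4305 bits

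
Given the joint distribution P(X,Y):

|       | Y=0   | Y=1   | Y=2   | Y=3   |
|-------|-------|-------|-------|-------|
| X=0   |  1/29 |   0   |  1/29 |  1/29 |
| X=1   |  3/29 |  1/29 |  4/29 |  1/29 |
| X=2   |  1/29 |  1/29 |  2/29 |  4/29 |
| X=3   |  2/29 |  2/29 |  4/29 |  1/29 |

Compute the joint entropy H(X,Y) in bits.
3.6595 bits

H(X,Y) = -Σ_{x,y} P(x,y) log₂ P(x,y). Per-cell terms -P(x,y)·log₂P(x,y):
  X=0: 0.1675, 0.0000, 0.1675, 0.1675
  X=1: 0.3386, 0.1675, 0.3942, 0.1675
  X=2: 0.1675, 0.1675, 0.2661, 0.3942
  X=3: 0.2661, 0.2661, 0.3942, 0.1675
  (cells with P = 0 contribute 0)
Sum of the 16 terms: H(X,Y) = 3.6595 bits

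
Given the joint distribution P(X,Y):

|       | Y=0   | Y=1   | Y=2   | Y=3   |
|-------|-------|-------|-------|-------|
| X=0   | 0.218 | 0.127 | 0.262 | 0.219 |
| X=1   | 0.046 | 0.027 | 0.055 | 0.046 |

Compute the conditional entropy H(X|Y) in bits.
0.6668 bits

H(X|Y) = H(X,Y) - H(Y)

H(X,Y) = -Σ_{x,y} P(x,y) log₂ P(x,y). Per-cell terms -P(x,y)·log₂P(x,y):
  X=0: 0.47908, 0.37809, 0.50628, 0.47983
  X=1: 0.20434, 0.14069, 0.23014, 0.20434
Sum of the 8 terms: H(X,Y) = 2.6228 bits

Marginal of Y (column sums):
  P(Y=0) = 0.218 + 0.046 = 0.264
  P(Y=1) = 0.127 + 0.027 = 0.154
  P(Y=2) = 0.262 + 0.055 = 0.317
  P(Y=3) = 0.219 + 0.046 = 0.265
H(Y) = -[0.264·log₂(0.264) + 0.154·log₂(0.154) + 0.317·log₂(0.317) + 0.265·log₂(0.265)]
  = 0.50725 + 0.41565 + 0.52541 + 0.50772 = 1.9560 bits

H(X|Y) = H(X,Y) - H(Y) = 2.6228 - 1.9560 = 0.6668 bits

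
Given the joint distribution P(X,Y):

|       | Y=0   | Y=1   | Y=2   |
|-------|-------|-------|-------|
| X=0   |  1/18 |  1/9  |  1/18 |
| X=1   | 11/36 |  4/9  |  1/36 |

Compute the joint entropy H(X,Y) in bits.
2.0018 bits

H(X,Y) = -Σ_{x,y} P(x,y) log₂ P(x,y). Per-cell terms -P(x,y)·log₂P(x,y):
  X=0: 0.23166, 0.35221, 0.23166
  X=1: 0.52265, 0.51997, 0.14361
Sum of the 6 terms: H(X,Y) = 2.0018 bits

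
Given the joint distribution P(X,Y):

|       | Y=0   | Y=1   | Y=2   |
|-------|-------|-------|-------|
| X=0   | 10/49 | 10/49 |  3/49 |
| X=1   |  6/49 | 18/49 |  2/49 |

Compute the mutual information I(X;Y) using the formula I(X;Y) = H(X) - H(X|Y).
0.0493 bits

I(X;Y) = H(X) - H(X|Y)

Marginal of X (row sums):
  P(X=0) = 10/49 + 10/49 + 3/49 = 23/49
  P(X=1) = 6/49 + 18/49 + 2/49 = 26/49
H(X) = -[(23/49)·log₂(23/49) + (26/49)·log₂(26/49)]
  = 0.5122 + 0.4851 = 0.9973 bits

Marginal of Y (column sums):
  P(Y=0) = 10/49 + 6/49 = 16/49
  P(Y=1) = 10/49 + 18/49 = 4/7
  P(Y=2) = 3/49 + 2/49 = 5/49
H(X|Y) = Σ_y P(y)·H(X|Y=y):
  Y=0: P(Y=0) = 16/49, P(X|Y=0) = (5/8, 3/8) → H(X|Y=0) = 0.9544
  Y=1: P(Y=1) = 4/7, P(X|Y=1) = (5/14, 9/14) → H(X|Y=1) = 0.9403
  Y=2: P(Y=2) = 5/49, P(X|Y=2) = (3/5, 2/5) → H(X|Y=2) = 0.9710
H(X|Y) = (16/49)·0.9544 + (4/7)·0.9403 + (5/49)·0.9710 = 0.9480 bits

I(X;Y) = H(X) - H(X|Y) = 0.9973 - 0.9480 = 0.0493 bits

Cross-check via I(X;Y) = H(X) + H(Y) - H(X,Y): computing H(Y) from the column sums and H(X,Y) from the 6 cells in the same way gives H(Y) = 1.3246 bits and H(X,Y) = 2.2726 bits, so
I(X;Y) = 0.9973 + 1.3246 - 2.2726 = 0.0493 bits ✓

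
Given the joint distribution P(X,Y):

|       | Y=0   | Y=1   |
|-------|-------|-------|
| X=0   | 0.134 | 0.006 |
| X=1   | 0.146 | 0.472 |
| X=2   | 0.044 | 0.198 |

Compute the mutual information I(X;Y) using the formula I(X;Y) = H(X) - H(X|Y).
0.2200 bits

I(X;Y) = H(X) - H(X|Y)

Marginal of X (row sums):
  P(X=0) = 0.134 + 0.006 = 0.140
  P(X=1) = 0.146 + 0.472 = 0.618
  P(X=2) = 0.044 + 0.198 = 0.242
H(X) = -[0.140·log₂(0.140) + 0.618·log₂(0.618) + 0.242·log₂(0.242)]
  = 0.3971 + 0.4291 + 0.4954 = 1.3216 bits

Marginal of Y (column sums):
  P(Y=0) = 0.134 + 0.146 + 0.044 = 0.324
  P(Y=1) = 0.006 + 0.472 + 0.198 = 0.676
H(X|Y) = Σ_y P(y)·H(X|Y=y):
  Y=0: P(Y=0) = 0.324, P(X|Y=0) = (67/162, 73/162, 11/81) → H(X|Y=0) = 1.4362
  Y=1: P(Y=1) = 0.676, P(X|Y=1) = (3/338, 118/169, 99/338) → H(X|Y=1) = 0.9412
H(X|Y) = 0.324·1.4362 + 0.676·0.9412 = 1.1016 bits

I(X;Y) = H(X) - H(X|Y) = 1.3216 - 1.1016 = 0.2200 bits

Cross-check via I(X;Y) = H(X) + H(Y) - H(X,Y): computing H(Y) from the column sums and H(X,Y) from the 6 cells in the same way gives H(Y) = 0.9087 bits and H(X,Y) = 2.0103 bits, so
I(X;Y) = 1.3216 + 0.9087 - 2.0103 = 0.2200 bits ✓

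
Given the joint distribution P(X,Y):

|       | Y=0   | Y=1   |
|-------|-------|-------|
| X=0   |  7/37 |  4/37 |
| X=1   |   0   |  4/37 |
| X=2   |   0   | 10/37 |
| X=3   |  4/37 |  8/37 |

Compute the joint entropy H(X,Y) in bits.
2.4832 bits

H(X,Y) = -Σ_{x,y} P(x,y) log₂ P(x,y). Per-cell terms -P(x,y)·log₂P(x,y):
  X=0: 0.45445, 0.34697
  X=1: 0.00000, 0.34697
  X=2: 0.00000, 0.51014
  X=3: 0.34697, 0.47772
  (cells with P = 0 contribute 0)
Sum of the 8 terms: H(X,Y) = 2.4832 bits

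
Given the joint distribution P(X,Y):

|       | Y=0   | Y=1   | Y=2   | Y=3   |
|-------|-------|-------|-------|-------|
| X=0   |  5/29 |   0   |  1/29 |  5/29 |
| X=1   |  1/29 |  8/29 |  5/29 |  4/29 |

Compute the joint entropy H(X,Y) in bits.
2.5535 bits

H(X,Y) = -Σ_{x,y} P(x,y) log₂ P(x,y). Per-cell terms -P(x,y)·log₂P(x,y):
  X=0: 0.43725, 0.00000, 0.16752, 0.43725
  X=1: 0.16752, 0.51255, 0.43725, 0.39420
  (cells with P = 0 contribute 0)
Sum of the 8 terms: H(X,Y) = 2.5535 bits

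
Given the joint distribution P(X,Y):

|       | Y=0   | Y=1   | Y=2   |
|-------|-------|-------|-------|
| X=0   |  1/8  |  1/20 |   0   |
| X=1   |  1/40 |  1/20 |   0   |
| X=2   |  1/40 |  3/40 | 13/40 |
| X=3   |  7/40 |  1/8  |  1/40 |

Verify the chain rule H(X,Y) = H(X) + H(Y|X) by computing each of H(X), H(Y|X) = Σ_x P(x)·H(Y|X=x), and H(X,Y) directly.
H(X) = 1.7720 bits, H(Y|X) = 1.0567 bits, H(X,Y) = 2.8286 bits

Marginal of X (row sums):
  P(X=0) = 1/8 + 1/20 + 0 = 7/40
  P(X=1) = 1/40 + 1/20 + 0 = 3/40
  P(X=2) = 1/40 + 3/40 + 13/40 = 17/40
  P(X=3) = 7/40 + 1/8 + 1/40 = 13/40
H(X) = -[(7/40)·log₂(7/40) + (3/40)·log₂(3/40) + (17/40)·log₂(17/40) + (13/40)·log₂(13/40)]
  = 0.4401 + 0.2803 + 0.5246 + 0.5270 = 1.7720 bits

H(Y|X) = Σ_x P(x)·H(Y|X=x):
  X=0: P(X=0) = 7/40, P(Y|X=0) = (5/7, 2/7, 0) → H(Y|X=0) = 0.8631
  X=1: P(X=1) = 3/40, P(Y|X=1) = (1/3, 2/3, 0) → H(Y|X=1) = 0.9183
  X=2: P(X=2) = 17/40, P(Y|X=2) = (1/17, 3/17, 13/17) → H(Y|X=2) = 0.9780
  X=3: P(X=3) = 13/40, P(Y|X=3) = (7/13, 5/13, 1/13) → H(Y|X=3) = 1.2957
H(Y|X) = (7/40)·0.8631 + (3/40)·0.9183 + (17/40)·0.9780 + (13/40)·1.2957 = 1.0567 bits

H(X,Y) = -Σ_{x,y} P(x,y) log₂ P(x,y). Per-cell terms -P(x,y)·log₂P(x,y):
  X=0: 0.3750, 0.2161, 0.0000
  X=1: 0.1330, 0.2161, 0.0000
  X=2: 0.1330, 0.2803, 0.5270
  X=3: 0.4401, 0.3750, 0.1330
  (cells with P = 0 contribute 0)
Sum of the 12 terms: H(X,Y) = 2.8286 bits

Chain rule check:
  H(X) + H(Y|X) = 1.7720 + 1.0567 = 2.8287 bits
  H(X,Y) = 2.8286 bits
✓ Chain rule verified (Δ = 0.0001 is 4-dp rounding noise: each of the three values was rounded independently).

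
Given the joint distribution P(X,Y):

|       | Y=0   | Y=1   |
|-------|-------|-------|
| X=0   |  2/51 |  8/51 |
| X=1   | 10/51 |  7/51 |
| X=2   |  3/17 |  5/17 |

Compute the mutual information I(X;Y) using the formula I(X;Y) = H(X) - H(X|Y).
0.0609 bits

I(X;Y) = H(X) - H(X|Y)

Marginal of X (row sums):
  P(X=0) = 2/51 + 8/51 = 10/51
  P(X=1) = 10/51 + 7/51 = 1/3
  P(X=2) = 3/17 + 5/17 = 8/17
H(X) = -[(10/51)·log₂(10/51) + (1/3)·log₂(1/3) + (8/17)·log₂(8/17)]
  = 0.46088 + 0.52832 + 0.51175 = 1.50095 bits

Marginal of Y (column sums):
  P(Y=0) = 2/51 + 10/51 + 3/17 = 7/17
  P(Y=1) = 8/51 + 7/51 + 5/17 = 10/17
H(X|Y) = Σ_y P(y)·H(X|Y=y):
  Y=0: P(Y=0) = 7/17, P(X|Y=0) = (2/21, 10/21, 3/7) → H(X|Y=0) = 1.35667
  Y=1: P(Y=1) = 10/17, P(X|Y=1) = (4/15, 7/30, 1/2) → H(X|Y=1) = 1.49840
H(X|Y) = (7/17)·1.35667 + (10/17)·1.49840 = 1.44004 bits

I(X;Y) = H(X) - H(X|Y) = 1.50095 - 1.44004 = 0.0609 bits

Cross-check via I(X;Y) = H(X) + H(Y) - H(X,Y): computing H(Y) from the column sums and H(X,Y) from the 6 cells in the same way gives H(Y) = 0.97742 bits and H(X,Y) = 2.41746 bits, so
I(X;Y) = 1.50095 + 0.97742 - 2.41746 = 0.0609 bits ✓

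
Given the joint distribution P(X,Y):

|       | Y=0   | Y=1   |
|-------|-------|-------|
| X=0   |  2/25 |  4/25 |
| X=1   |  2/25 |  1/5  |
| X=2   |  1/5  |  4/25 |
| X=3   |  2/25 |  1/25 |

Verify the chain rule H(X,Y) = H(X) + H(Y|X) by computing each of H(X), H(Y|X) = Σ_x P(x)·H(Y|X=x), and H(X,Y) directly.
H(X) = 1.9060 bits, H(Y|X) = 0.9290 bits, H(X,Y) = 2.8351 bits

Marginal of X (row sums):
  P(X=0) = 2/25 + 4/25 = 6/25
  P(X=1) = 2/25 + 1/5 = 7/25
  P(X=2) = 1/5 + 4/25 = 9/25
  P(X=3) = 2/25 + 1/25 = 3/25
H(X) = -[(6/25)·log₂(6/25) + (7/25)·log₂(7/25) + (9/25)·log₂(9/25) + (3/25)·log₂(3/25)]
  = 0.494134 + 0.514220 + 0.530615 + 0.367067 = 1.9060 bits

H(Y|X) = Σ_x P(x)·H(Y|X=x):
  X=0: P(X=0) = 6/25, P(Y|X=0) = (1/3, 2/3) → H(Y|X=0) = 0.918296
  X=1: P(X=1) = 7/25, P(Y|X=1) = (2/7, 5/7) → H(Y|X=1) = 0.863121
  X=2: P(X=2) = 9/25, P(Y|X=2) = (5/9, 4/9) → H(Y|X=2) = 0.991076
  X=3: P(X=3) = 3/25, P(Y|X=3) = (2/3, 1/3) → H(Y|X=3) = 0.918296
H(Y|X) = (6/25)·0.918296 + (7/25)·0.863121 + (9/25)·0.991076 + (3/25)·0.918296 = 0.9290 bits

H(X,Y) = -Σ_{x,y} P(x,y) log₂ P(x,y). Per-cell terms -P(x,y)·log₂P(x,y):
  X=0: 0.291508, 0.423017
  X=1: 0.291508, 0.464386
  X=2: 0.464386, 0.423017
  X=3: 0.291508, 0.185754
Sum of the 8 terms: H(X,Y) = 2.8351 bits

Chain rule check:
  H(X) + H(Y|X) = 1.9060 + 0.9290 = 2.8350 bits
  H(X,Y) = 2.8351 bits
✓ Chain rule verified (Δ = 0.0001 is 4-dp rounding noise: each of the three values was rounded independently).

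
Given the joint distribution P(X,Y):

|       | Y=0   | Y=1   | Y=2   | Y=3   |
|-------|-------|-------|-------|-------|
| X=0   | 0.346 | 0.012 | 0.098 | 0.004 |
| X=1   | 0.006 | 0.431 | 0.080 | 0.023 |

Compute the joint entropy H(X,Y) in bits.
1.9509 bits

H(X,Y) = -Σ_{x,y} P(x,y) log₂ P(x,y). Per-cell terms -P(x,y)·log₂P(x,y):
  X=0: 0.52978, 0.07657, 0.32841, 0.03186
  X=1: 0.04428, 0.52334, 0.29151, 0.12517
Sum of the 8 terms: H(X,Y) = 1.9509 bits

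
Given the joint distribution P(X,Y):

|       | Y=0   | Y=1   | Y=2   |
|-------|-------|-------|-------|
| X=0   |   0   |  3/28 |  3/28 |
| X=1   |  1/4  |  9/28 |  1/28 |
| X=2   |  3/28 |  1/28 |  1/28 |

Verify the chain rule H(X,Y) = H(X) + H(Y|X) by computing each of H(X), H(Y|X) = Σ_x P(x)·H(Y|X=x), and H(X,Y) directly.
H(X) = 1.3571 bits, H(Y|X) = 1.2200 bits, H(X,Y) = 2.5772 bits

Marginal of X (row sums):
  P(X=0) = 0 + 3/28 + 3/28 = 3/14
  P(X=1) = 1/4 + 9/28 + 1/28 = 17/28
  P(X=2) = 3/28 + 1/28 + 1/28 = 5/28
H(X) = -[(3/14)·log₂(3/14) + (17/28)·log₂(17/28) + (5/28)·log₂(5/28)]
  = 0.47623 + 0.43708 + 0.44383 = 1.3571 bits

H(Y|X) = Σ_x P(x)·H(Y|X=x):
  X=0: P(X=0) = 3/14, P(Y|X=0) = (0, 1/2, 1/2) → H(Y|X=0) = 1.00000
  X=1: P(X=1) = 17/28, P(Y|X=1) = (7/17, 9/17, 1/17) → H(Y|X=1) = 1.25330
  X=2: P(X=2) = 5/28, P(Y|X=2) = (3/5, 1/5, 1/5) → H(Y|X=2) = 1.37095
H(Y|X) = (3/14)·1.00000 + (17/28)·1.25330 + (5/28)·1.37095 = 1.2200 bits

H(X,Y) = -Σ_{x,y} P(x,y) log₂ P(x,y). Per-cell terms -P(x,y)·log₂P(x,y):
  X=0: 0.00000, 0.34526, 0.34526
  X=1: 0.50000, 0.52632, 0.17169
  X=2: 0.34526, 0.17169, 0.17169
  (cells with P = 0 contribute 0)
Sum of the 9 terms: H(X,Y) = 2.5772 bits

Chain rule check:
  H(X) + H(Y|X) = 1.3571 + 1.2200 = 2.5771 bits
  H(X,Y) = 2.5772 bits
✓ Chain rule verified (Δ = 0.0001 is 4-dp rounding noise: each of the three values was rounded independently).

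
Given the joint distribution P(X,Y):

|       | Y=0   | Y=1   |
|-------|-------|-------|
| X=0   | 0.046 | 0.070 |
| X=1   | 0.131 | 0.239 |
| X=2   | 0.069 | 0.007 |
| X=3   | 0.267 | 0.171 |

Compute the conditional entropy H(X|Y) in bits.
1.6117 bits

H(X|Y) = H(X,Y) - H(Y)

H(X,Y) = -Σ_{x,y} P(x,y) log₂ P(x,y). Per-cell terms -P(x,y)·log₂P(x,y):
  X=0: 0.2043, 0.2686
  X=1: 0.3841, 0.4935
  X=2: 0.2662, 0.0501
  X=3: 0.5087, 0.4357
Sum of the 8 terms: H(X,Y) = 2.6112 bits

Marginal of Y (column sums):
  P(Y=0) = 0.046 + 0.131 + 0.069 + 0.267 = 0.513
  P(Y=1) = 0.070 + 0.239 + 0.007 + 0.171 = 0.487
H(Y) = -[0.513·log₂(0.513) + 0.487·log₂(0.487)]
  = 0.4940 + 0.5055 = 0.9995 bits

H(X|Y) = H(X,Y) - H(Y) = 2.6112 - 0.9995 = 1.6117 bits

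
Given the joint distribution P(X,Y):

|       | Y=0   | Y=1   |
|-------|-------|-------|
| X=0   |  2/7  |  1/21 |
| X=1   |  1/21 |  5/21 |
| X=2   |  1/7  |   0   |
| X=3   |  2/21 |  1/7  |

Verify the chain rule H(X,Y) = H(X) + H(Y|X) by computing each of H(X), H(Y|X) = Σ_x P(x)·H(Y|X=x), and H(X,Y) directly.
H(X) = 1.9387 bits, H(Y|X) = 0.6141 bits, H(X,Y) = 2.5528 bits

Marginal of X (row sums):
  P(X=0) = 2/7 + 1/21 = 1/3
  P(X=1) = 1/21 + 5/21 = 2/7
  P(X=2) = 1/7 + 0 = 1/7
  P(X=3) = 2/21 + 1/7 = 5/21
H(X) = -[(1/3)·log₂(1/3) + (2/7)·log₂(2/7) + (1/7)·log₂(1/7) + (5/21)·log₂(5/21)]
  = 0.52832 + 0.51639 + 0.40105 + 0.49295 = 1.9387 bits

H(Y|X) = Σ_x P(x)·H(Y|X=x):
  X=0: P(X=0) = 1/3, P(Y|X=0) = (6/7, 1/7) → H(Y|X=0) = 0.59167
  X=1: P(X=1) = 2/7, P(Y|X=1) = (1/6, 5/6) → H(Y|X=1) = 0.65002
  X=2: P(X=2) = 1/7, P(Y|X=2) = (1, 0) → H(Y|X=2) = 0.00000
  X=3: P(X=3) = 5/21, P(Y|X=3) = (2/5, 3/5) → H(Y|X=3) = 0.97095
H(Y|X) = (1/3)·0.59167 + (2/7)·0.65002 + (1/7)·0.00000 + (5/21)·0.97095 = 0.6141 bits

H(X,Y) = -Σ_{x,y} P(x,y) log₂ P(x,y). Per-cell terms -P(x,y)·log₂P(x,y):
  X=0: 0.51639, 0.20916
  X=1: 0.20916, 0.49295
  X=2: 0.40105, 0.00000
  X=3: 0.32308, 0.40105
  (cells with P = 0 contribute 0)
Sum of the 8 terms: H(X,Y) = 2.5528 bits

Chain rule check:
  H(X) + H(Y|X) = 1.9387 + 0.6141 = 2.5528 bits
  H(X,Y) = 2.5528 bits
✓ Chain rule verified.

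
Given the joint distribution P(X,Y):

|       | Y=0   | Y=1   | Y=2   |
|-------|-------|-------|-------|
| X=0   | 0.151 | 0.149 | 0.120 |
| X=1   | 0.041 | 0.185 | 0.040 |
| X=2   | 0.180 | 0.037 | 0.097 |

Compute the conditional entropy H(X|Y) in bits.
1.3958 bits

H(X|Y) = H(X,Y) - H(Y)

H(X,Y) = -Σ_{x,y} P(x,y) log₂ P(x,y). Per-cell terms -P(x,y)·log₂P(x,y):
  X=0: 0.4118, 0.4092, 0.3671
  X=1: 0.1889, 0.4504, 0.1858
  X=2: 0.4453, 0.1760, 0.3265
Sum of the 9 terms: H(X,Y) = 2.9610 bits

Marginal of Y (column sums):
  P(Y=0) = 0.151 + 0.041 + 0.180 = 0.372
  P(Y=1) = 0.149 + 0.185 + 0.037 = 0.371
  P(Y=2) = 0.120 + 0.040 + 0.097 = 0.257
H(Y) = -[0.372·log₂(0.372) + 0.371·log₂(0.371) + 0.257·log₂(0.257)]
  = 0.5307 + 0.5307 + 0.5038 = 1.5652 bits

H(X|Y) = H(X,Y) - H(Y) = 2.9610 - 1.5652 = 1.3958 bits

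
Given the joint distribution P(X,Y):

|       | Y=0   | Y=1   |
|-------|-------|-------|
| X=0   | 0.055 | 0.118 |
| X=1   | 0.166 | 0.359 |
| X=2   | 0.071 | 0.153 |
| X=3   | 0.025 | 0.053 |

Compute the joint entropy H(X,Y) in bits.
2.5976 bits

H(X,Y) = -Σ_{x,y} P(x,y) log₂ P(x,y). Per-cell terms -P(x,y)·log₂P(x,y):
  X=0: 0.23014, 0.36381
  X=1: 0.43006, 0.53058
  X=2: 0.27094, 0.41438
  X=3: 0.13305, 0.22461
Sum of the 8 terms: H(X,Y) = 2.5976 bits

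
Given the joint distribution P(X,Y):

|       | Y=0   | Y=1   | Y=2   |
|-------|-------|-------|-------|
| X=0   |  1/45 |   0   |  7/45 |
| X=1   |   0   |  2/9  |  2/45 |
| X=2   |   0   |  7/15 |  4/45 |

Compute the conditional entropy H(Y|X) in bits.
0.6224 bits

H(Y|X) = H(X,Y) - H(X)

H(X,Y) = -Σ_{x,y} P(x,y) log₂ P(x,y). Per-cell terms -P(x,y)·log₂P(x,y):
  X=0: 0.12204, 0.00000, 0.41759
  X=1: 0.00000, 0.48221, 0.19964
  X=2: 0.00000, 0.51312, 0.31039
  (cells with P = 0 contribute 0)
Sum of the 9 terms: H(X,Y) = 2.0450 bits

Marginal of X (row sums):
  P(X=0) = 1/45 + 0 + 7/45 = 8/45
  P(X=1) = 0 + 2/9 + 2/45 = 4/15
  P(X=2) = 0 + 7/15 + 4/45 = 5/9
H(X) = -[(8/45)·log₂(8/45) + (4/15)·log₂(4/15) + (5/9)·log₂(5/9)]
  = 0.44300 + 0.50850 + 0.47111 = 1.4226 bits

H(Y|X) = H(X,Y) - H(X) = 2.0450 - 1.4226 = 0.6224 bits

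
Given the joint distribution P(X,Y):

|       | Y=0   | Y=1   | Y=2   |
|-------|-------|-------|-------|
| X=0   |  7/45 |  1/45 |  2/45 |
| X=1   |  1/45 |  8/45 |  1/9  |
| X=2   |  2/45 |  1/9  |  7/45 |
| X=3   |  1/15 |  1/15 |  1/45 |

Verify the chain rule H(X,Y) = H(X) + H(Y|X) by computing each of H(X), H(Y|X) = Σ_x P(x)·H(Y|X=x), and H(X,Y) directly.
H(X) = 1.9479 bits, H(Y|X) = 1.3210 bits, H(X,Y) = 3.2689 bits

Marginal of X (row sums):
  P(X=0) = 7/45 + 1/45 + 2/45 = 2/9
  P(X=1) = 1/45 + 8/45 + 1/9 = 14/45
  P(X=2) = 2/45 + 1/9 + 7/45 = 14/45
  P(X=3) = 1/15 + 1/15 + 1/45 = 7/45
H(X) = -[(2/9)·log₂(2/9) + (14/45)·log₂(14/45) + (14/45)·log₂(14/45) + (7/45)·log₂(7/45)]
  = 0.48221 + 0.52407 + 0.52407 + 0.41759 = 1.9479 bits

H(Y|X) = Σ_x P(x)·H(Y|X=x):
  X=0: P(X=0) = 2/9, P(Y|X=0) = (7/10, 1/10, 1/5) → H(Y|X=0) = 1.15678
  X=1: P(X=1) = 14/45, P(Y|X=1) = (1/14, 4/7, 5/14) → H(Y|X=1) = 1.26381
  X=2: P(X=2) = 14/45, P(Y|X=2) = (1/7, 5/14, 1/2) → H(Y|X=2) = 1.43156
  X=3: P(X=3) = 7/45, P(Y|X=3) = (3/7, 3/7, 1/7) → H(Y|X=3) = 1.44882
H(Y|X) = (2/9)·1.15678 + (14/45)·1.26381 + (14/45)·1.43156 + (7/45)·1.44882 = 1.3210 bits

H(X,Y) = -Σ_{x,y} P(x,y) log₂ P(x,y). Per-cell terms -P(x,y)·log₂P(x,y):
  X=0: 0.41759, 0.12204, 0.19964
  X=1: 0.12204, 0.44300, 0.35221
  X=2: 0.19964, 0.35221, 0.41759
  X=3: 0.26046, 0.26046, 0.12204
Sum of the 12 terms: H(X,Y) = 3.2689 bits

Chain rule check:
  H(X) + H(Y|X) = 1.9479 + 1.3210 = 3.2689 bits
  H(X,Y) = 3.2689 bits
✓ Chain rule verified.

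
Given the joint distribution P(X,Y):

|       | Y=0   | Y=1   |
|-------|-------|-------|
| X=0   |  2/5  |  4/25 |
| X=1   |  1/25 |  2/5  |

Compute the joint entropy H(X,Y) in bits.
1.6663 bits

H(X,Y) = -Σ_{x,y} P(x,y) log₂ P(x,y). Per-cell terms -P(x,y)·log₂P(x,y):
  X=0: 0.52877, 0.42302
  X=1: 0.18575, 0.52877
Sum of the 4 terms: H(X,Y) = 1.6663 bits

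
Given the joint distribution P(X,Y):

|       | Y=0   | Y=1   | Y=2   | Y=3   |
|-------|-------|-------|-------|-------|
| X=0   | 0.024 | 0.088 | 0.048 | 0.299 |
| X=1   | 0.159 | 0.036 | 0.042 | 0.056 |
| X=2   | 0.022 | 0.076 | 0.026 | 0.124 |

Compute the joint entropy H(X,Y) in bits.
3.1022 bits

H(X,Y) = -Σ_{x,y} P(x,y) log₂ P(x,y). Per-cell terms -P(x,y)·log₂P(x,y):
  X=0: 0.12914, 0.30856, 0.21028, 0.52079
  X=1: 0.42181, 0.17265, 0.19209, 0.23287
  X=2: 0.12114, 0.28256, 0.13690, 0.37344
Sum of the 12 terms: H(X,Y) = 3.1022 bits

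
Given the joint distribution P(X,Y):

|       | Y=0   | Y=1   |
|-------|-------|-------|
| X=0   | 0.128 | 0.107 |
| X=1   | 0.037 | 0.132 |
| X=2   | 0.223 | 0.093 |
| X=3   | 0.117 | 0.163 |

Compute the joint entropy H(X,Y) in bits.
2.8764 bits

H(X,Y) = -Σ_{x,y} P(x,y) log₂ P(x,y). Per-cell terms -P(x,y)·log₂P(x,y):
  X=0: 0.37962, 0.34500
  X=1: 0.17598, 0.38562
  X=2: 0.48277, 0.31868
  X=3: 0.36216, 0.42658
Sum of the 8 terms: H(X,Y) = 2.8764 bits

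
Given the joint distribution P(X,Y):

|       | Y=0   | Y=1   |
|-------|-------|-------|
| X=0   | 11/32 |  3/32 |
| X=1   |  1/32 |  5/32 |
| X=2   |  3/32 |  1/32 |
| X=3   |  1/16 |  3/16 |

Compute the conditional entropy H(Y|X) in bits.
0.7541 bits

H(Y|X) = H(X,Y) - H(X)

H(X,Y) = -Σ_{x,y} P(x,y) log₂ P(x,y). Per-cell terms -P(x,y)·log₂P(x,y):
  X=0: 0.52957, 0.32016
  X=1: 0.15625, 0.41845
  X=2: 0.32016, 0.15625
  X=3: 0.25000, 0.45282
Sum of the 8 terms: H(X,Y) = 2.6037 bits

Marginal of X (row sums):
  P(X=0) = 11/32 + 3/32 = 7/16
  P(X=1) = 1/32 + 5/32 = 3/16
  P(X=2) = 3/32 + 1/32 = 1/8
  P(X=3) = 1/16 + 3/16 = 1/4
H(X) = -[(7/16)·log₂(7/16) + (3/16)·log₂(3/16) + (1/8)·log₂(1/8) + (1/4)·log₂(1/4)]
  = 0.52178 + 0.45282 + 0.37500 + 0.50000 = 1.8496 bits

H(Y|X) = H(X,Y) - H(X) = 2.6037 - 1.8496 = 0.7541 bits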